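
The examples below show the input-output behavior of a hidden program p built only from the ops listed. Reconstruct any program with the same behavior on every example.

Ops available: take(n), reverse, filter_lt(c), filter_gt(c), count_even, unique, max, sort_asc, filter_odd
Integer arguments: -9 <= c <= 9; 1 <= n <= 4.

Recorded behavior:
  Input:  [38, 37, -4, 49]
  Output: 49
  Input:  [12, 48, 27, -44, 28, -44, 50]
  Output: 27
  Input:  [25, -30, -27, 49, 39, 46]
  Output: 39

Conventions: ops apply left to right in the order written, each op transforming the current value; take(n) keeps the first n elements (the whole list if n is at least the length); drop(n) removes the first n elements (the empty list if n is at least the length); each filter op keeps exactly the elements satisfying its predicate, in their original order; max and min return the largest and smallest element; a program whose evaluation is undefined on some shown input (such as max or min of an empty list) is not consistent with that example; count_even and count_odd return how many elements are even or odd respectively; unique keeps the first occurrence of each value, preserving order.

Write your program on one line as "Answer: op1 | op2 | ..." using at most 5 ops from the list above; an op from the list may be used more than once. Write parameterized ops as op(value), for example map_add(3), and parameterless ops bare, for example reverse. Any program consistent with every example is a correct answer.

reverse | sort_asc | take(4) | max

Check, running the answer program on each example:
  [38, 37, -4, 49] -> [49, -4, 37, 38] -> [-4, 37, 38, 49] -> [-4, 37, 38, 49] -> 49
  [12, 48, 27, -44, 28, -44, 50] -> [50, -44, 28, -44, 27, 48, 12] -> [-44, -44, 12, 27, 28, 48, 50] -> [-44, -44, 12, 27] -> 27
  [25, -30, -27, 49, 39, 46] -> [46, 39, 49, -27, -30, 25] -> [-30, -27, 25, 39, 46, 49] -> [-30, -27, 25, 39] -> 39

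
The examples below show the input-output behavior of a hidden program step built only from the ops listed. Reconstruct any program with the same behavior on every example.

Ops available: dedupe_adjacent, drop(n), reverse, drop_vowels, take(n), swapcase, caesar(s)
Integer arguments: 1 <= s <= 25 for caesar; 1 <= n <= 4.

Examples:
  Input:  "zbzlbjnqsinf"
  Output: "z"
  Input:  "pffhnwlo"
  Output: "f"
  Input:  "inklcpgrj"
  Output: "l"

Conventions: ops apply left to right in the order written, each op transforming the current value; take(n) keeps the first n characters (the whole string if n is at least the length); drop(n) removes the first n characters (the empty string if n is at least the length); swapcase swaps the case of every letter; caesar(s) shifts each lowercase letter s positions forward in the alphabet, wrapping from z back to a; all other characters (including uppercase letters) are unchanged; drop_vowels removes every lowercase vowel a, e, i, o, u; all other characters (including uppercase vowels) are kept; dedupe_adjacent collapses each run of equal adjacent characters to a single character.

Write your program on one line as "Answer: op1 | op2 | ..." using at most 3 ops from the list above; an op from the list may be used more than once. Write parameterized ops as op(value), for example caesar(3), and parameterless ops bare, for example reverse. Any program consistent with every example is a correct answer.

drop_vowels | drop(2) | take(1)

Check, running the answer program on each example:
  "zbzlbjnqsinf" -> "zbzlbjnqsnf" -> "zlbjnqsnf" -> "z"
  "pffhnwlo" -> "pffhnwl" -> "fhnwl" -> "f"
  "inklcpgrj" -> "nklcpgrj" -> "lcpgrj" -> "l"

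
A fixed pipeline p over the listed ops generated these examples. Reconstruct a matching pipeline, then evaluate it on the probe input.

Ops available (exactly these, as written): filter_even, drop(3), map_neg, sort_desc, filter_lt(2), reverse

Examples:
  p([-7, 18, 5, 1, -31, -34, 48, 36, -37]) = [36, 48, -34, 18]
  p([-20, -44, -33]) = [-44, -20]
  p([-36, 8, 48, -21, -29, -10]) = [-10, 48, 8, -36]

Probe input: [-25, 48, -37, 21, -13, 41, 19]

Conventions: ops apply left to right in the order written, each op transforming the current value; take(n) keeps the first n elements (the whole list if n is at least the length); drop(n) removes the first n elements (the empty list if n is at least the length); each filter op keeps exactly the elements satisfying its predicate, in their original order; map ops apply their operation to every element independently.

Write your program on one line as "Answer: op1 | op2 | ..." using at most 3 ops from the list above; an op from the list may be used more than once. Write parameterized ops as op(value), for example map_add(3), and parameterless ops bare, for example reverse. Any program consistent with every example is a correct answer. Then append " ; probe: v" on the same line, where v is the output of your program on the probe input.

reverse | filter_even ; probe: [48]

Check, running the answer program on each example:
  [-7, 18, 5, 1, -31, -34, 48, 36, -37] -> [-37, 36, 48, -34, -31, 1, 5, 18, -7] -> [36, 48, -34, 18]
  [-20, -44, -33] -> [-33, -44, -20] -> [-44, -20]
  [-36, 8, 48, -21, -29, -10] -> [-10, -29, -21, 48, 8, -36] -> [-10, 48, 8, -36]
  probe: [-25, 48, -37, 21, -13, 41, 19] -> [19, 41, -13, 21, -37, 48, -25] -> [48]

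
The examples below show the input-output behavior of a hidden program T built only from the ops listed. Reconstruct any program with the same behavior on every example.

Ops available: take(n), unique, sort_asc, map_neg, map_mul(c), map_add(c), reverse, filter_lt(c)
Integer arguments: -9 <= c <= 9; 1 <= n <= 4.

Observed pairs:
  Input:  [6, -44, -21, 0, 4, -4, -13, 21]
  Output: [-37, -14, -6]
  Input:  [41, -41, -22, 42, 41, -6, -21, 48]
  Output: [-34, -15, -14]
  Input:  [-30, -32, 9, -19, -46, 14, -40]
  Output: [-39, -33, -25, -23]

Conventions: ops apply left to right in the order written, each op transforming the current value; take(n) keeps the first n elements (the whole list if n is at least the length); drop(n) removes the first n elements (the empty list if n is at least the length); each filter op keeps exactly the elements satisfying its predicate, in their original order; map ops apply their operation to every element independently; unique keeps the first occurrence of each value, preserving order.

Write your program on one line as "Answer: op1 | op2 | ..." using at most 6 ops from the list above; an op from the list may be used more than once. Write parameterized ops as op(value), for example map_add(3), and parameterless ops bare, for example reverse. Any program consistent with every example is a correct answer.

sort_asc | unique | filter_lt(-9) | map_add(7) | take(4)

Check, running the answer program on each example:
  [6, -44, -21, 0, 4, -4, -13, 21] -> [-44, -21, -13, -4, 0, 4, 6, 21] -> [-44, -21, -13, -4, 0, 4, 6, 21] -> [-44, -21, -13] -> [-37, -14, -6] -> [-37, -14, -6]
  [41, -41, -22, 42, 41, -6, -21, 48] -> [-41, -22, -21, -6, 41, 41, 42, 48] -> [-41, -22, -21, -6, 41, 42, 48] -> [-41, -22, -21] -> [-34, -15, -14] -> [-34, -15, -14]
  [-30, -32, 9, -19, -46, 14, -40] -> [-46, -40, -32, -30, -19, 9, 14] -> [-46, -40, -32, -30, -19, 9, 14] -> [-46, -40, -32, -30, -19] -> [-39, -33, -25, -23, -12] -> [-39, -33, -25, -23]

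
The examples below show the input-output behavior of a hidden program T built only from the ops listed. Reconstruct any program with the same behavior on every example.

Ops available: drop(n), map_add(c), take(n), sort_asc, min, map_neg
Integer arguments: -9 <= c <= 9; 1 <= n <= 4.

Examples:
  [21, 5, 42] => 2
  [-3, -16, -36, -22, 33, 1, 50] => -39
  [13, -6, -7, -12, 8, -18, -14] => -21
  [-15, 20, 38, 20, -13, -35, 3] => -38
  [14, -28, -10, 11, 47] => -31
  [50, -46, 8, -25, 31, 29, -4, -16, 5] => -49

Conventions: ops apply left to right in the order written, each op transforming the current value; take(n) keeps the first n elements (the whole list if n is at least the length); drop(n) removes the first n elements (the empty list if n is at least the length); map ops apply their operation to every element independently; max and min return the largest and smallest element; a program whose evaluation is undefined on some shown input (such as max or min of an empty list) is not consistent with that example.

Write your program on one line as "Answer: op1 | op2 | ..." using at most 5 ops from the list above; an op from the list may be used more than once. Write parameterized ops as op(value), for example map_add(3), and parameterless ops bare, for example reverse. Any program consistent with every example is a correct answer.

sort_asc | take(1) | map_add(-3) | min

Check, running the answer program on each example:
  [21, 5, 42] -> [5, 21, 42] -> [5] -> [2] -> 2
  [-3, -16, -36, -22, 33, 1, 50] -> [-36, -22, -16, -3, 1, 33, 50] -> [-36] -> [-39] -> -39
  [13, -6, -7, -12, 8, -18, -14] -> [-18, -14, -12, -7, -6, 8, 13] -> [-18] -> [-21] -> -21
  [-15, 20, 38, 20, -13, -35, 3] -> [-35, -15, -13, 3, 20, 20, 38] -> [-35] -> [-38] -> -38
  [14, -28, -10, 11, 47] -> [-28, -10, 11, 14, 47] -> [-28] -> [-31] -> -31
  [50, -46, 8, -25, 31, 29, -4, -16, 5] -> [-46, -25, -16, -4, 5, 8, 29, 31, 50] -> [-46] -> [-49] -> -49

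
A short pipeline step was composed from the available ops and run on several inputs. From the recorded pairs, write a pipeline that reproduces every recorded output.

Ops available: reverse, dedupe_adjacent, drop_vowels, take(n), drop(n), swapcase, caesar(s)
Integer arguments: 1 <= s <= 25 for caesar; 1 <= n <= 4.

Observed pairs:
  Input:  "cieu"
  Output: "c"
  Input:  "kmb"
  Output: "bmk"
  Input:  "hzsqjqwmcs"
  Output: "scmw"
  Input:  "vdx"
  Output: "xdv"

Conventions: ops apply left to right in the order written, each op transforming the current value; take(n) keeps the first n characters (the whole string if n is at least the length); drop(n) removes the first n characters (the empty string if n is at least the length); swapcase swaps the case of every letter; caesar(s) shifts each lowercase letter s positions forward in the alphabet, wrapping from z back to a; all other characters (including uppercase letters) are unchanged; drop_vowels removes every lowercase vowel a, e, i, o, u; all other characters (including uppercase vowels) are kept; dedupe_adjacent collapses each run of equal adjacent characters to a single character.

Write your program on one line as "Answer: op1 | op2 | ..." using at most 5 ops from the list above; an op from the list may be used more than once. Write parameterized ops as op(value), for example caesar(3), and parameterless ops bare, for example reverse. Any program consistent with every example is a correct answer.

reverse | swapcase | take(4) | swapcase | drop_vowels

Check, running the answer program on each example:
  "cieu" -> "ueic" -> "UEIC" -> "UEIC" -> "ueic" -> "c"
  "kmb" -> "bmk" -> "BMK" -> "BMK" -> "bmk" -> "bmk"
  "hzsqjqwmcs" -> "scmwqjqszh" -> "SCMWQJQSZH" -> "SCMW" -> "scmw" -> "scmw"
  "vdx" -> "xdv" -> "XDV" -> "XDV" -> "xdv" -> "xdv"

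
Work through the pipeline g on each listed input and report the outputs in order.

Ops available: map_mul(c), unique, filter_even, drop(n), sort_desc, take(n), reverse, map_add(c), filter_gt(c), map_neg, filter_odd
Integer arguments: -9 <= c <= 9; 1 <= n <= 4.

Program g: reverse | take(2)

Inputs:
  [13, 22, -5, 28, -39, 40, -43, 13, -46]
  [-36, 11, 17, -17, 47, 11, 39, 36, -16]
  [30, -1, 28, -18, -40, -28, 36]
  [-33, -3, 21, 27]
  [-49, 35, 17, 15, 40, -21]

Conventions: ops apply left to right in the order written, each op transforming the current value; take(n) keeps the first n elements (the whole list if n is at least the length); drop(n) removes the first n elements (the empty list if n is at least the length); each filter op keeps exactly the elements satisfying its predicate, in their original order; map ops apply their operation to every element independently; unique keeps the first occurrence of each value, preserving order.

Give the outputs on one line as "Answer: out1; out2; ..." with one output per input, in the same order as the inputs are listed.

[-46, 13]; [-16, 36]; [36, -28]; [27, 21]; [-21, 40]

Execution, op by op:
  [13, 22, -5, 28, -39, 40, -43, 13, -46] -> [-46, 13, -43, 40, -39, 28, -5, 22, 13] -> [-46, 13]
  [-36, 11, 17, -17, 47, 11, 39, 36, -16] -> [-16, 36, 39, 11, 47, -17, 17, 11, -36] -> [-16, 36]
  [30, -1, 28, -18, -40, -28, 36] -> [36, -28, -40, -18, 28, -1, 30] -> [36, -28]
  [-33, -3, 21, 27] -> [27, 21, -3, -33] -> [27, 21]
  [-49, 35, 17, 15, 40, -21] -> [-21, 40, 15, 17, 35, -49] -> [-21, 40]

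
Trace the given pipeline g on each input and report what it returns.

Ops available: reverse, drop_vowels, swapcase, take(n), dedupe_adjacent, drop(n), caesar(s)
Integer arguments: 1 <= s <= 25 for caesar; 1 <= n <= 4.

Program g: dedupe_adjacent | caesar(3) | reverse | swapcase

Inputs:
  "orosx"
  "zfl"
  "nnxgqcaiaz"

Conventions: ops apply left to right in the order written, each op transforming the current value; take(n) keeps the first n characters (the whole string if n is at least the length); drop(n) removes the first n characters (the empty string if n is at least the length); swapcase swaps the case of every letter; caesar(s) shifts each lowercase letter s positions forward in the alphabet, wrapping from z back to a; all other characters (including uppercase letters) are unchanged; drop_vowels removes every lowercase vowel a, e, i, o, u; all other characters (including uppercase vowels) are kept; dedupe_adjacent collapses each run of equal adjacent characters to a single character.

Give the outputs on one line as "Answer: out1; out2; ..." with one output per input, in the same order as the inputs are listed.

"AVRUR"; "OIC"; "CDLDFTJAQ"

Execution, op by op:
  "orosx" -> "orosx" -> "rurva" -> "avrur" -> "AVRUR"
  "zfl" -> "zfl" -> "cio" -> "oic" -> "OIC"
  "nnxgqcaiaz" -> "nxgqcaiaz" -> "qajtfdldc" -> "cdldftjaq" -> "CDLDFTJAQ"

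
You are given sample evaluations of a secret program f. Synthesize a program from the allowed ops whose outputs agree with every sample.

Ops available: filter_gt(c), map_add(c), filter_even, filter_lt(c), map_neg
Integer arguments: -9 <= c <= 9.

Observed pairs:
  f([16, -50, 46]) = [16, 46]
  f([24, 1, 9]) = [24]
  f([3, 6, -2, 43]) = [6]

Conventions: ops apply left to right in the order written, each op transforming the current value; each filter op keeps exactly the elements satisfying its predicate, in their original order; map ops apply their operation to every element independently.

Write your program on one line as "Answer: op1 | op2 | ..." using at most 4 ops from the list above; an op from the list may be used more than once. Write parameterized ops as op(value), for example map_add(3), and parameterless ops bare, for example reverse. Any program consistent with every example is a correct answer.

map_neg | filter_lt(-3) | filter_even | map_neg

Check, running the answer program on each example:
  [16, -50, 46] -> [-16, 50, -46] -> [-16, -46] -> [-16, -46] -> [16, 46]
  [24, 1, 9] -> [-24, -1, -9] -> [-24, -9] -> [-24] -> [24]
  [3, 6, -2, 43] -> [-3, -6, 2, -43] -> [-6, -43] -> [-6] -> [6]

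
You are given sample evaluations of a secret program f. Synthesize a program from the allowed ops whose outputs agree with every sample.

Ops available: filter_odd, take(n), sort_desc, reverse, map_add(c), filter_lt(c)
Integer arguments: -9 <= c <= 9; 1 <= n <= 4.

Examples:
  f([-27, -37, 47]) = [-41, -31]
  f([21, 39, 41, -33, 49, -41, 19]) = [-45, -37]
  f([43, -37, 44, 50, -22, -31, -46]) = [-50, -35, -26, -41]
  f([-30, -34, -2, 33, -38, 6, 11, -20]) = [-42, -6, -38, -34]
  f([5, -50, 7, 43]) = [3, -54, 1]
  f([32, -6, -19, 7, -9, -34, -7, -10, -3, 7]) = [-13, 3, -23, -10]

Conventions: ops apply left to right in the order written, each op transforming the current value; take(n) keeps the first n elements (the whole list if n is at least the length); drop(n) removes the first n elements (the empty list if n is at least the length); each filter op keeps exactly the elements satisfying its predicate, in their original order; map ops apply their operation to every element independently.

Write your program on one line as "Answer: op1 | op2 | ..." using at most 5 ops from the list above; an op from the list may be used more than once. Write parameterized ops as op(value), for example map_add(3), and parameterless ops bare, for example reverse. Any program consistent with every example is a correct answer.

filter_lt(8) | take(4) | map_add(-2) | reverse | map_add(-2)

Check, running the answer program on each example:
  [-27, -37, 47] -> [-27, -37] -> [-27, -37] -> [-29, -39] -> [-39, -29] -> [-41, -31]
  [21, 39, 41, -33, 49, -41, 19] -> [-33, -41] -> [-33, -41] -> [-35, -43] -> [-43, -35] -> [-45, -37]
  [43, -37, 44, 50, -22, -31, -46] -> [-37, -22, -31, -46] -> [-37, -22, -31, -46] -> [-39, -24, -33, -48] -> [-48, -33, -24, -39] -> [-50, -35, -26, -41]
  [-30, -34, -2, 33, -38, 6, 11, -20] -> [-30, -34, -2, -38, 6, -20] -> [-30, -34, -2, -38] -> [-32, -36, -4, -40] -> [-40, -4, -36, -32] -> [-42, -6, -38, -34]
  [5, -50, 7, 43] -> [5, -50, 7] -> [5, -50, 7] -> [3, -52, 5] -> [5, -52, 3] -> [3, -54, 1]
  [32, -6, -19, 7, -9, -34, -7, -10, -3, 7] -> [-6, -19, 7, -9, -34, -7, -10, -3, 7] -> [-6, -19, 7, -9] -> [-8, -21, 5, -11] -> [-11, 5, -21, -8] -> [-13, 3, -23, -10]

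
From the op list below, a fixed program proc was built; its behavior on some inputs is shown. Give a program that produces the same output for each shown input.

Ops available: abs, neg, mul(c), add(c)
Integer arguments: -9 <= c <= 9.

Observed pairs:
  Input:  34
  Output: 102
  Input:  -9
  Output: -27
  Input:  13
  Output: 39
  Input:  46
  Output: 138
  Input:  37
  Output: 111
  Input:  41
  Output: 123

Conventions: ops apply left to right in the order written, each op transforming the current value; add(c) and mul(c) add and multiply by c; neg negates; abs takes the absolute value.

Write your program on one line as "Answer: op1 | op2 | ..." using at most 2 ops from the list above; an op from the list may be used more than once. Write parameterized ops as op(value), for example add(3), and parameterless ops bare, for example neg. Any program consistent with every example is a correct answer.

mul(-3) | neg

Check, running the answer program on each example:
  34 -> -102 -> 102
  -9 -> 27 -> -27
  13 -> -39 -> 39
  46 -> -138 -> 138
  37 -> -111 -> 111
  41 -> -123 -> 123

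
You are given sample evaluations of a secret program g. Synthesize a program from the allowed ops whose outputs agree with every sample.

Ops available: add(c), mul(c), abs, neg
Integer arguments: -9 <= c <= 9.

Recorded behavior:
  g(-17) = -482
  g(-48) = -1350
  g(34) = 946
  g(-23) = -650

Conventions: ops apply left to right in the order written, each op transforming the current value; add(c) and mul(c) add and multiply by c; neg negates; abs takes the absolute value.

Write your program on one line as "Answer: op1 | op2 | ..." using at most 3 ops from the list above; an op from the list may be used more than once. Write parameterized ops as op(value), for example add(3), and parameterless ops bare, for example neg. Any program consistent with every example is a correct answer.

mul(7) | mul(4) | add(-6)

Check, running the answer program on each example:
  -17 -> -119 -> -476 -> -482
  -48 -> -336 -> -1344 -> -1350
  34 -> 238 -> 952 -> 946
  -23 -> -161 -> -644 -> -650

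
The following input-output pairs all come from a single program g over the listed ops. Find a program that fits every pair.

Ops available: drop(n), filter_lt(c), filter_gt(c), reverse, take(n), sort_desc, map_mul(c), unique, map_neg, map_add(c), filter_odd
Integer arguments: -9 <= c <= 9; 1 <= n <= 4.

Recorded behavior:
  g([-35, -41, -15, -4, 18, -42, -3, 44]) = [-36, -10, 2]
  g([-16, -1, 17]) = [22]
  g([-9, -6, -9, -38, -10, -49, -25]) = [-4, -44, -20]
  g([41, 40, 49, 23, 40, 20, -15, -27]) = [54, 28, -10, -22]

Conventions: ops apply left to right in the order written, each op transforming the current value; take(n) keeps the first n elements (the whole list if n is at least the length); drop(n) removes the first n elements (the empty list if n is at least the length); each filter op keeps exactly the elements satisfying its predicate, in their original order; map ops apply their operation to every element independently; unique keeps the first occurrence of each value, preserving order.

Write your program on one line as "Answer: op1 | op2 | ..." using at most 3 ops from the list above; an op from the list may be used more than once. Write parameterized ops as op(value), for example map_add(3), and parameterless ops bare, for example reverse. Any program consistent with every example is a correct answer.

filter_odd | drop(1) | map_add(5)

Check, running the answer program on each example:
  [-35, -41, -15, -4, 18, -42, -3, 44] -> [-35, -41, -15, -3] -> [-41, -15, -3] -> [-36, -10, 2]
  [-16, -1, 17] -> [-1, 17] -> [17] -> [22]
  [-9, -6, -9, -38, -10, -49, -25] -> [-9, -9, -49, -25] -> [-9, -49, -25] -> [-4, -44, -20]
  [41, 40, 49, 23, 40, 20, -15, -27] -> [41, 49, 23, -15, -27] -> [49, 23, -15, -27] -> [54, 28, -10, -22]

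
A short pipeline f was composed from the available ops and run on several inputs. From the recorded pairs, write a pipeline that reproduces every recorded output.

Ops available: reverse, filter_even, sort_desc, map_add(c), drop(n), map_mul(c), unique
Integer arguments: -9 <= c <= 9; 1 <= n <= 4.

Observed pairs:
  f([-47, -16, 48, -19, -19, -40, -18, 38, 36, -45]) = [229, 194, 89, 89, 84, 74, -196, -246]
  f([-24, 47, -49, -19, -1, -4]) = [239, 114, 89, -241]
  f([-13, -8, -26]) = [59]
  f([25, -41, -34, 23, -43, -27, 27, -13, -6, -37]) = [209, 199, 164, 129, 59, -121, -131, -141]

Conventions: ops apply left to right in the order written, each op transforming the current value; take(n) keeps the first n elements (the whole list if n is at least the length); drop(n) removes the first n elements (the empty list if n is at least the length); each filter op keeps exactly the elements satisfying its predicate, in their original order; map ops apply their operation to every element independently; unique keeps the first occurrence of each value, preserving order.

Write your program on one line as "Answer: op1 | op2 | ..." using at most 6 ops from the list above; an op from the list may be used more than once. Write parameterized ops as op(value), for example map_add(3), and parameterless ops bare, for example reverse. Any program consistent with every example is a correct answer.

reverse | map_mul(-5) | drop(2) | sort_desc | map_add(-6)

Check, running the answer program on each example:
  [-47, -16, 48, -19, -19, -40, -18, 38, 36, -45] -> [-45, 36, 38, -18, -40, -19, -19, 48, -16, -47] -> [225, -180, -190, 90, 200, 95, 95, -240, 80, 235] -> [-190, 90, 200, 95, 95, -240, 80, 235] -> [235, 200, 95, 95, 90, 80, -190, -240] -> [229, 194, 89, 89, 84, 74, -196, -246]
  [-24, 47, -49, -19, -1, -4] -> [-4, -1, -19, -49, 47, -24] -> [20, 5, 95, 245, -235, 120] -> [95, 245, -235, 120] -> [245, 120, 95, -235] -> [239, 114, 89, -241]
  [-13, -8, -26] -> [-26, -8, -13] -> [130, 40, 65] -> [65] -> [65] -> [59]
  [25, -41, -34, 23, -43, -27, 27, -13, -6, -37] -> [-37, -6, -13, 27, -27, -43, 23, -34, -41, 25] -> [185, 30, 65, -135, 135, 215, -115, 170, 205, -125] -> [65, -135, 135, 215, -115, 170, 205, -125] -> [215, 205, 170, 135, 65, -115, -125, -135] -> [209, 199, 164, 129, 59, -121, -131, -141]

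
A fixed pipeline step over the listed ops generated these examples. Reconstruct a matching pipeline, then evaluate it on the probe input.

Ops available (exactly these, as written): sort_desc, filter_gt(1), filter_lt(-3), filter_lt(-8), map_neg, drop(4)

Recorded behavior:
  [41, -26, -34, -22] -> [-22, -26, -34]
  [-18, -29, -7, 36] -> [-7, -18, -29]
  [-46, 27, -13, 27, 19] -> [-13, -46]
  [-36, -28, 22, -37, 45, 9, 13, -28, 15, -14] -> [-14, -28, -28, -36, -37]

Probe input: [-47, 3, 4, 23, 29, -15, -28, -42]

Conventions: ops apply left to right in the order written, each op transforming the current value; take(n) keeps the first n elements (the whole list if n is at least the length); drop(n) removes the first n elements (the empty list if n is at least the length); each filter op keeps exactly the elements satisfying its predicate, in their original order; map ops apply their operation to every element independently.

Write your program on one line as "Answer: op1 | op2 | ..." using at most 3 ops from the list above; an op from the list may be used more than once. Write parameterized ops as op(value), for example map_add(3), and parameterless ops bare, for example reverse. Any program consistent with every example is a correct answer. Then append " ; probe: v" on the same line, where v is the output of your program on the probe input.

sort_desc | filter_lt(-3) ; probe: [-15, -28, -42, -47]

Check, running the answer program on each example:
  [41, -26, -34, -22] -> [41, -22, -26, -34] -> [-22, -26, -34]
  [-18, -29, -7, 36] -> [36, -7, -18, -29] -> [-7, -18, -29]
  [-46, 27, -13, 27, 19] -> [27, 27, 19, -13, -46] -> [-13, -46]
  [-36, -28, 22, -37, 45, 9, 13, -28, 15, -14] -> [45, 22, 15, 13, 9, -14, -28, -28, -36, -37] -> [-14, -28, -28, -36, -37]
  probe: [-47, 3, 4, 23, 29, -15, -28, -42] -> [29, 23, 4, 3, -15, -28, -42, -47] -> [-15, -28, -42, -47]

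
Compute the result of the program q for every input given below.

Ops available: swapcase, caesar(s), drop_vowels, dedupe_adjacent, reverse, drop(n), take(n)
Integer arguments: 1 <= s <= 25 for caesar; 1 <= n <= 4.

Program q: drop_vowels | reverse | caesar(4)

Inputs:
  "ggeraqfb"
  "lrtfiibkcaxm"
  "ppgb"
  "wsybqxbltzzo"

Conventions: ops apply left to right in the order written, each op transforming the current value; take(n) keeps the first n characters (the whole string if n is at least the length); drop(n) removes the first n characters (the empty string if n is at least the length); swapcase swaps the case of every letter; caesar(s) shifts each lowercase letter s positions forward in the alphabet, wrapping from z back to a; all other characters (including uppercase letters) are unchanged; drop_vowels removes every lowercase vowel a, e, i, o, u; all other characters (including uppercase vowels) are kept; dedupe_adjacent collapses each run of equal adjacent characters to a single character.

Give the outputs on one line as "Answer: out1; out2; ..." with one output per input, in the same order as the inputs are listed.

Execution, op by op:
  "ggeraqfb" -> "ggrqfb" -> "bfqrgg" -> "fjuvkk"
  "lrtfiibkcaxm" -> "lrtfbkcxm" -> "mxckbftrl" -> "qbgofjxvp"
  "ppgb" -> "ppgb" -> "bgpp" -> "fktt"
  "wsybqxbltzzo" -> "wsybqxbltzz" -> "zztlbxqbysw" -> "ddxpfbufcwa"

"fjuvkk"; "qbgofjxvp"; "fktt"; "ddxpfbufcwa"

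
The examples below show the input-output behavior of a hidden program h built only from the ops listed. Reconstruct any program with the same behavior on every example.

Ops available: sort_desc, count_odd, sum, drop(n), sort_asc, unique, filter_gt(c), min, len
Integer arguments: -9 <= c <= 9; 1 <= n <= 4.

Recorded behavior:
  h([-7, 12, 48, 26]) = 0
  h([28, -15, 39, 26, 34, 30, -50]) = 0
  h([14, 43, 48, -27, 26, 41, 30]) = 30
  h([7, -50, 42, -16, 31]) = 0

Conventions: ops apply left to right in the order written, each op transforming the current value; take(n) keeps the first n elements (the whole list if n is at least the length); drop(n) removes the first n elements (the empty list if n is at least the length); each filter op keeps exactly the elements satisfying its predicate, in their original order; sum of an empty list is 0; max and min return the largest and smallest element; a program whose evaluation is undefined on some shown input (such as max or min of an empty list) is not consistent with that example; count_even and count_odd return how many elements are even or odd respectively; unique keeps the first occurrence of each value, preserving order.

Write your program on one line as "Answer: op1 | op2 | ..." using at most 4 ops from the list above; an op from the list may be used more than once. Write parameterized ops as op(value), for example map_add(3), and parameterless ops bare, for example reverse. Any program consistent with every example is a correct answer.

drop(1) | filter_gt(7) | drop(4) | sum

Check, running the answer program on each example:
  [-7, 12, 48, 26] -> [12, 48, 26] -> [12, 48, 26] -> [] -> 0
  [28, -15, 39, 26, 34, 30, -50] -> [-15, 39, 26, 34, 30, -50] -> [39, 26, 34, 30] -> [] -> 0
  [14, 43, 48, -27, 26, 41, 30] -> [43, 48, -27, 26, 41, 30] -> [43, 48, 26, 41, 30] -> [30] -> 30
  [7, -50, 42, -16, 31] -> [-50, 42, -16, 31] -> [42, 31] -> [] -> 0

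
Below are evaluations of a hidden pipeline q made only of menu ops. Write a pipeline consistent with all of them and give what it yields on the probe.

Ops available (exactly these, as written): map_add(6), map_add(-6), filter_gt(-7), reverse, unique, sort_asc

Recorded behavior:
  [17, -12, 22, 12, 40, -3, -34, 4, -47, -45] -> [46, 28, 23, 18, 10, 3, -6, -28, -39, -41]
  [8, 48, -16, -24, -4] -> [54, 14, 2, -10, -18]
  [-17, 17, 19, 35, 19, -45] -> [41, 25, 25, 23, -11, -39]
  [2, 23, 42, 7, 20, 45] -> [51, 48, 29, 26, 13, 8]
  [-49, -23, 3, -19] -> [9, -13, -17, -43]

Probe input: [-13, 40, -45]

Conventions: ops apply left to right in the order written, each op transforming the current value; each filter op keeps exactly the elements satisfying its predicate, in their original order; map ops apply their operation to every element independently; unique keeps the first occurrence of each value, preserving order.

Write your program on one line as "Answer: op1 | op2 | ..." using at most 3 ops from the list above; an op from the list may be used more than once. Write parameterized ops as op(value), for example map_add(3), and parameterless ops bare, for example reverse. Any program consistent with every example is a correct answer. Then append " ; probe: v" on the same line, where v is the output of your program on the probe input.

sort_asc | reverse | map_add(6) ; probe: [46, -7, -39]

Check, running the answer program on each example:
  [17, -12, 22, 12, 40, -3, -34, 4, -47, -45] -> [-47, -45, -34, -12, -3, 4, 12, 17, 22, 40] -> [40, 22, 17, 12, 4, -3, -12, -34, -45, -47] -> [46, 28, 23, 18, 10, 3, -6, -28, -39, -41]
  [8, 48, -16, -24, -4] -> [-24, -16, -4, 8, 48] -> [48, 8, -4, -16, -24] -> [54, 14, 2, -10, -18]
  [-17, 17, 19, 35, 19, -45] -> [-45, -17, 17, 19, 19, 35] -> [35, 19, 19, 17, -17, -45] -> [41, 25, 25, 23, -11, -39]
  [2, 23, 42, 7, 20, 45] -> [2, 7, 20, 23, 42, 45] -> [45, 42, 23, 20, 7, 2] -> [51, 48, 29, 26, 13, 8]
  [-49, -23, 3, -19] -> [-49, -23, -19, 3] -> [3, -19, -23, -49] -> [9, -13, -17, -43]
  probe: [-13, 40, -45] -> [-45, -13, 40] -> [40, -13, -45] -> [46, -7, -39]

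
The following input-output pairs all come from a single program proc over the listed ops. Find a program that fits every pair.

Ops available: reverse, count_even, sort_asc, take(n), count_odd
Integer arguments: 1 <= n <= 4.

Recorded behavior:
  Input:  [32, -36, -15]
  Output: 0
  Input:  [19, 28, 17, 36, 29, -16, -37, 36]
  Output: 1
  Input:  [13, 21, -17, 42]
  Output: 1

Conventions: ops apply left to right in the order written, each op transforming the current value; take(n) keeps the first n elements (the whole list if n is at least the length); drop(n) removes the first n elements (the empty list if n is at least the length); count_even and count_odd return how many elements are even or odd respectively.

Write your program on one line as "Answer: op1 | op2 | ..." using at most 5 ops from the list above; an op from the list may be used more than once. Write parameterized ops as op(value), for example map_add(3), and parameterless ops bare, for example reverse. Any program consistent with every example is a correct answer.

take(4) | reverse | take(1) | count_even

Check, running the answer program on each example:
  [32, -36, -15] -> [32, -36, -15] -> [-15, -36, 32] -> [-15] -> 0
  [19, 28, 17, 36, 29, -16, -37, 36] -> [19, 28, 17, 36] -> [36, 17, 28, 19] -> [36] -> 1
  [13, 21, -17, 42] -> [13, 21, -17, 42] -> [42, -17, 21, 13] -> [42] -> 1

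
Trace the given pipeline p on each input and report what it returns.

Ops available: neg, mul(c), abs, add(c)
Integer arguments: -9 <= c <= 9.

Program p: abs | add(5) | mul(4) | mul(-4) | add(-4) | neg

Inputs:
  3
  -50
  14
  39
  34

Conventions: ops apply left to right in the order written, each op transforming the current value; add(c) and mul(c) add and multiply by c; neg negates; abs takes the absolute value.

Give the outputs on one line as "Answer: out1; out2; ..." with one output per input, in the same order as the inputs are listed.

Execution, op by op:
  3 -> 3 -> 8 -> 32 -> -128 -> -132 -> 132
  -50 -> 50 -> 55 -> 220 -> -880 -> -884 -> 884
  14 -> 14 -> 19 -> 76 -> -304 -> -308 -> 308
  39 -> 39 -> 44 -> 176 -> -704 -> -708 -> 708
  34 -> 34 -> 39 -> 156 -> -624 -> -628 -> 628

132; 884; 308; 708; 628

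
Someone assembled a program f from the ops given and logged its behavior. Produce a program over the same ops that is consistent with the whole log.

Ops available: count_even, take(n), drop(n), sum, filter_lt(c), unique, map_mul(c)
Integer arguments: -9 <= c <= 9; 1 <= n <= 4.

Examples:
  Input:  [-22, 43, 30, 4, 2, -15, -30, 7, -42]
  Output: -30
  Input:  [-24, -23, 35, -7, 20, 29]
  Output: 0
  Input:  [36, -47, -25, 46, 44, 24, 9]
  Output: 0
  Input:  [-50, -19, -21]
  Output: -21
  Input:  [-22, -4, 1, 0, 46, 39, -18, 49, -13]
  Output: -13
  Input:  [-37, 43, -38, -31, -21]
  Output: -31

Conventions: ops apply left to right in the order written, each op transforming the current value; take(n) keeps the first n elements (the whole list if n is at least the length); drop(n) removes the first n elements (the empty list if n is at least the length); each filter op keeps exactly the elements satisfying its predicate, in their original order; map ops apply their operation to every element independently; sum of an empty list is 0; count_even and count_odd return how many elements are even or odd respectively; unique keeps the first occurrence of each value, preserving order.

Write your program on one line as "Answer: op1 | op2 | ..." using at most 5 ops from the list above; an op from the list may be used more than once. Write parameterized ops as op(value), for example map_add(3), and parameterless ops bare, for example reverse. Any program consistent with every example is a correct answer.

filter_lt(-8) | take(3) | drop(2) | sum

Check, running the answer program on each example:
  [-22, 43, 30, 4, 2, -15, -30, 7, -42] -> [-22, -15, -30, -42] -> [-22, -15, -30] -> [-30] -> -30
  [-24, -23, 35, -7, 20, 29] -> [-24, -23] -> [-24, -23] -> [] -> 0
  [36, -47, -25, 46, 44, 24, 9] -> [-47, -25] -> [-47, -25] -> [] -> 0
  [-50, -19, -21] -> [-50, -19, -21] -> [-50, -19, -21] -> [-21] -> -21
  [-22, -4, 1, 0, 46, 39, -18, 49, -13] -> [-22, -18, -13] -> [-22, -18, -13] -> [-13] -> -13
  [-37, 43, -38, -31, -21] -> [-37, -38, -31, -21] -> [-37, -38, -31] -> [-31] -> -31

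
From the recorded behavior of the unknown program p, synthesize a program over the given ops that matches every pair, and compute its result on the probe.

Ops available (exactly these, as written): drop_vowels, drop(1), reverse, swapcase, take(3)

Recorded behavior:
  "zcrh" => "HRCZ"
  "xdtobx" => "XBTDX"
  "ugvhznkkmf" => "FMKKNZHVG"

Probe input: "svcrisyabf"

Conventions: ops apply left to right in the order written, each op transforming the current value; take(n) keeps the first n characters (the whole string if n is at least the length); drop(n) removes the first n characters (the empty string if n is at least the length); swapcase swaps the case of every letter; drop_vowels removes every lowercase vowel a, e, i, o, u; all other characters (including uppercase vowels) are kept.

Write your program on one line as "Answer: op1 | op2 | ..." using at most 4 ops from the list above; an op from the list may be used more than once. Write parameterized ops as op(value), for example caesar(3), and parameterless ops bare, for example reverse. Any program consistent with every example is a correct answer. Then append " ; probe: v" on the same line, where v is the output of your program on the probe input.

drop_vowels | reverse | swapcase ; probe: "FBYSRCVS"

Check, running the answer program on each example:
  "zcrh" -> "zcrh" -> "hrcz" -> "HRCZ"
  "xdtobx" -> "xdtbx" -> "xbtdx" -> "XBTDX"
  "ugvhznkkmf" -> "gvhznkkmf" -> "fmkknzhvg" -> "FMKKNZHVG"
  probe: "svcrisyabf" -> "svcrsybf" -> "fbysrcvs" -> "FBYSRCVS"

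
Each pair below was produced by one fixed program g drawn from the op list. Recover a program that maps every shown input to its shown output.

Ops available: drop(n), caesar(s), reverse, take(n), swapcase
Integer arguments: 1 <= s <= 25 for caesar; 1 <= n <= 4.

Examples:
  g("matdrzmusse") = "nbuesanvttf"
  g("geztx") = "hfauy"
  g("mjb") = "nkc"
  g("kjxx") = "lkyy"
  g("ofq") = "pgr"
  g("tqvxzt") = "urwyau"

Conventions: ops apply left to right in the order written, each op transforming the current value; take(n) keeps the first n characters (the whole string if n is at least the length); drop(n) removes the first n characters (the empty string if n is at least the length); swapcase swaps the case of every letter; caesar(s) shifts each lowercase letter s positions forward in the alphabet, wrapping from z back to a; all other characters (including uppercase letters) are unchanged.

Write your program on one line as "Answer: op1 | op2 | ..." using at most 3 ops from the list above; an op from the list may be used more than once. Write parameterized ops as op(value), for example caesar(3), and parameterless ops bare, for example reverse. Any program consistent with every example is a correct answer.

reverse | caesar(1) | reverse

Check, running the answer program on each example:
  "matdrzmusse" -> "essumzrdtam" -> "fttvnaseubn" -> "nbuesanvttf"
  "geztx" -> "xtzeg" -> "yuafh" -> "hfauy"
  "mjb" -> "bjm" -> "ckn" -> "nkc"
  "kjxx" -> "xxjk" -> "yykl" -> "lkyy"
  "ofq" -> "qfo" -> "rgp" -> "pgr"
  "tqvxzt" -> "tzxvqt" -> "uaywru" -> "urwyau"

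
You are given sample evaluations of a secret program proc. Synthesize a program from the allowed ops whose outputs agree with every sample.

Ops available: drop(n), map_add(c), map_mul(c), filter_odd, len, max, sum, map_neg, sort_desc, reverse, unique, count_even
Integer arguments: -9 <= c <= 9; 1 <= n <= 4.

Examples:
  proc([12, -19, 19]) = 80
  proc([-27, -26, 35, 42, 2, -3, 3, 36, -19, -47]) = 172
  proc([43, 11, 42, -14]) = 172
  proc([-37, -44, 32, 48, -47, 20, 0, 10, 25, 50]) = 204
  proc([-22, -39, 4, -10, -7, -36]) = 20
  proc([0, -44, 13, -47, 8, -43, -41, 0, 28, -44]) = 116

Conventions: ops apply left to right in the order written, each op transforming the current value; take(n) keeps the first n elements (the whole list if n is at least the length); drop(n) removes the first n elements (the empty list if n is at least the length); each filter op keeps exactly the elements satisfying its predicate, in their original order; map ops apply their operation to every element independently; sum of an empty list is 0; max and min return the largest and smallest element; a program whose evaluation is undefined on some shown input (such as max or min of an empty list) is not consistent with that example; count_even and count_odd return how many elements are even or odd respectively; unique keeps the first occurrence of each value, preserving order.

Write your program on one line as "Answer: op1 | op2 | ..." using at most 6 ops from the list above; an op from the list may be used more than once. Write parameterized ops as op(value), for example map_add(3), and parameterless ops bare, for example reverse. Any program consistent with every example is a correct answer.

drop(1) | map_mul(-1) | map_add(3) | map_add(-4) | map_mul(-4) | max

Check, running the answer program on each example:
  [12, -19, 19] -> [-19, 19] -> [19, -19] -> [22, -16] -> [18, -20] -> [-72, 80] -> 80
  [-27, -26, 35, 42, 2, -3, 3, 36, -19, -47] -> [-26, 35, 42, 2, -3, 3, 36, -19, -47] -> [26, -35, -42, -2, 3, -3, -36, 19, 47] -> [29, -32, -39, 1, 6, 0, -33, 22, 50] -> [25, -36, -43, -3, 2, -4, -37, 18, 46] -> [-100, 144, 172, 12, -8, 16, 148, -72, -184] -> 172
  [43, 11, 42, -14] -> [11, 42, -14] -> [-11, -42, 14] -> [-8, -39, 17] -> [-12, -43, 13] -> [48, 172, -52] -> 172
  [-37, -44, 32, 48, -47, 20, 0, 10, 25, 50] -> [-44, 32, 48, -47, 20, 0, 10, 25, 50] -> [44, -32, -48, 47, -20, 0, -10, -25, -50] -> [47, -29, -45, 50, -17, 3, -7, -22, -47] -> [43, -33, -49, 46, -21, -1, -11, -26, -51] -> [-172, 132, 196, -184, 84, 4, 44, 104, 204] -> 204
  [-22, -39, 4, -10, -7, -36] -> [-39, 4, -10, -7, -36] -> [39, -4, 10, 7, 36] -> [42, -1, 13, 10, 39] -> [38, -5, 9, 6, 35] -> [-152, 20, -36, -24, -140] -> 20
  [0, -44, 13, -47, 8, -43, -41, 0, 28, -44] -> [-44, 13, -47, 8, -43, -41, 0, 28, -44] -> [44, -13, 47, -8, 43, 41, 0, -28, 44] -> [47, -10, 50, -5, 46, 44, 3, -25, 47] -> [43, -14, 46, -9, 42, 40, -1, -29, 43] -> [-172, 56, -184, 36, -168, -160, 4, 116, -172] -> 116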